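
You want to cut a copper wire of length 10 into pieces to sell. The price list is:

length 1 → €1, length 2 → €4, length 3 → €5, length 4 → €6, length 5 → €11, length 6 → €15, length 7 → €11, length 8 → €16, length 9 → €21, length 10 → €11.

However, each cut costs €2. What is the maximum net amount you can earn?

Let net[k] be the best obtainable value from length k. For each k, try every first piece i and keep the best of price[i] + net[k−i] minus the 2 cut fee when i<k.
net[1] = 1
net[2] = max(1+1-2, 4+0) = 4
net[3] = max(1+4-2, 4+1-2, 5+0) = 5
net[4] = max(1+5-2, 4+4-2, 5+1-2, 6+0) = 6
net[5] = max(1+6-2, 4+5-2, 5+4-2, 6+1-2, 11+0) = 11
net[6] = max(1+11-2, 4+6-2, 5+5-2, 6+4-2, 11+1-2, 15+0) = 15
net[7] = max(1+15-2, 4+11-2, 5+6-2, …, 15+1-2, 11+0) = 14
net[8] = max(1+14-2, 4+15-2, 5+11-2, …, 11+1-2, 16+0) = 17
net[9] = max(1+17-2, 4+14-2, 5+15-2, …, 16+1-2, 21+0) = 21
net[10] = max(1+21-2, 4+17-2, 5+14-2, …, 21+1-2, 11+0) = 20
One optimal plan: pieces 9 + 1 (1 cut) → €22 − €2 = €20.

20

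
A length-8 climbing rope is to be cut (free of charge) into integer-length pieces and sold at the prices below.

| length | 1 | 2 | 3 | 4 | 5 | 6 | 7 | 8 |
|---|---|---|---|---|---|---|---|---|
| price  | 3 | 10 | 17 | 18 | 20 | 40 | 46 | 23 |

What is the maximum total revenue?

50

Consider every possible first cut. r[k] is the best of p[i]+r[k−i] over all sellable i≤k.
r[1] = 3
r[2] = max(3+3, 10+0) = 10
r[3] = max(3+10, 10+3, 17+0) = 17
r[4] = max(3+17, 10+10, 17+3, 18+0) = 20
r[5] = max(3+20, 10+17, 17+10, 18+3, 20+0) = 27
r[6] = max(3+27, 10+20, 17+17, 18+10, 20+3, 40+0) = 40
r[7] = max(3+40, 10+27, 17+20, …, 40+3, 46+0) = 46
r[8] = max(3+46, 10+40, 17+27, …, 46+3, 23+0) = 50
One optimal cutting: 6 + 2 → €40 + €10 = €50.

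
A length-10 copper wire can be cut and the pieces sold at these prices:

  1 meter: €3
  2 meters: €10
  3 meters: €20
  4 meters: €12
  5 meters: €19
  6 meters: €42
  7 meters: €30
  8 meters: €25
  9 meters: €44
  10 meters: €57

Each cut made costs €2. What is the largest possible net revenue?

Consider every possible first cut. net[k] is the best of p[i]+net[k−i] over all sellable i≤k, charging 2 whenever i<k.
net[1] = 3
net[2] = max(3+3-2, 10+0) = 10
net[3] = max(3+10-2, 10+3-2, 20+0) = 20
net[4] = max(3+20-2, 10+10-2, 20+3-2, 12+0) = 21
net[5] = max(3+21-2, 10+20-2, 20+10-2, 12+3-2, 19+0) = 28
net[6] = max(3+28-2, 10+21-2, 20+20-2, 12+10-2, 19+3-2, 42+0) = 42
net[7] = max(3+42-2, 10+28-2, 20+21-2, …, 42+3-2, 30+0) = 43
net[8] = max(3+43-2, 10+42-2, 20+28-2, …, 30+3-2, 25+0) = 50
net[9] = max(3+50-2, 10+43-2, 20+42-2, …, 25+3-2, 44+0) = 60
net[10] = max(3+60-2, 10+50-2, 20+43-2, …, 44+3-2, 57+0) = 61
One optimal plan: pieces 6 + 3 + 1 (2 cuts) → €65 − €4 = €61.

61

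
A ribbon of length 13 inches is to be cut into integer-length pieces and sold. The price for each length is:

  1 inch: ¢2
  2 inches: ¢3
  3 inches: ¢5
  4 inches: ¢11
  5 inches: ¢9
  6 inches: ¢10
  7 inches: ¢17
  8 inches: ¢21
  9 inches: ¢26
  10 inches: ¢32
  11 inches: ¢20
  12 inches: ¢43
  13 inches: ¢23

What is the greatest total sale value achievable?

45

Let v[k] be the best obtainable value from length k. For each k, try every first piece i and keep the best of price[i] + v[k−i].
v[1] = 2
v[2] = max(2+2, 3+0) = 4
v[3] = max(2+4, 3+2, 5+0) = 6
v[4] = max(2+6, 3+4, 5+2, 11+0) = 11
v[5] = max(2+11, 3+6, 5+4, 11+2, 9+0) = 13
v[6] = max(2+13, 3+11, 5+6, 11+4, 9+2, 10+0) = 15
v[7] = max(2+15, 3+13, 5+11, …, 10+2, 17+0) = 17
v[8] = max(2+17, 3+15, 5+13, …, 17+2, 21+0) = 22
v[9] = max(2+22, 3+17, 5+15, …, 21+2, 26+0) = 26
v[10] = max(2+26, 3+22, 5+17, …, 26+2, 32+0) = 32
v[11] = max(2+32, 3+26, 5+22, …, 32+2, 20+0) = 34
v[12] = max(2+34, 3+32, 5+26, …, 20+2, 43+0) = 43
v[13] = max(2+43, 3+34, 5+32, …, 43+2, 23+0) = 45
One optimal cutting: 12 + 1 → ¢43 + ¢2 = ¢45.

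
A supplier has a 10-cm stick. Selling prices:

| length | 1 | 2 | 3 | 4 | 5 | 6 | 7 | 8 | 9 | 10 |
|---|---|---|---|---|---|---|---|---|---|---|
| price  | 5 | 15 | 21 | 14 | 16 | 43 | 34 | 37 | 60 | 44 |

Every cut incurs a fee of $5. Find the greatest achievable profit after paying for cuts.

63

Build r[k] bottom-up: r[k] = max over allowed piece i of (p[i] + r[k−i]) − 5 per cut.
r[1] = 5
r[2] = max(5+5-5, 15+0) = 15
r[3] = max(5+15-5, 15+5-5, 21+0) = 21
r[4] = max(5+21-5, 15+15-5, 21+5-5, 14+0) = 25
r[5] = max(5+25-5, 15+21-5, 21+15-5, 14+5-5, 16+0) = 31
r[6] = max(5+31-5, 15+25-5, 21+21-5, 14+15-5, 16+5-5, 43+0) = 43
r[7] = max(5+43-5, 15+31-5, 21+25-5, …, 43+5-5, 34+0) = 43
r[8] = max(5+43-5, 15+43-5, 21+31-5, …, 34+5-5, 37+0) = 53
r[9] = max(5+53-5, 15+43-5, 21+43-5, …, 37+5-5, 60+0) = 60
r[10] = max(5+60-5, 15+53-5, 21+43-5, …, 60+5-5, 44+0) = 63
One optimal plan: pieces 6 + 2 + 2 (2 cuts) → $73 − $10 = $63.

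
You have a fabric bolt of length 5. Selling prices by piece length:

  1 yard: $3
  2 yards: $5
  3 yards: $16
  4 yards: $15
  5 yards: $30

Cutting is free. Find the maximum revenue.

30

Consider every possible first cut. best[k] is the best of p[i]+best[k−i] over all sellable i≤k.
best[1] = 3
best[2] = 6  (first piece 1, then best[1]=3)
best[3] = 16
best[4] = 19  (first piece 1, then best[3]=16)
best[5] = 30
Best is to sell the whole 5-yard piece uncut for $30.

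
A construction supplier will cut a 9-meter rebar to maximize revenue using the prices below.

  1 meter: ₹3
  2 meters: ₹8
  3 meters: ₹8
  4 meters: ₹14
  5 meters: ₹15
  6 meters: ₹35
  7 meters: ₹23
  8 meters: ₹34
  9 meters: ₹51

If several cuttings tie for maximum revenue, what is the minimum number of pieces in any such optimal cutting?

1

Let r[k] be the best obtainable value from length k. For each k, try every first piece i and keep the best of price[i] + r[k−i].
r[1] = 3
r[2] = max(3+3, 8+0) = 8
r[3] = max(3+8, 8+3, 8+0) = 11
r[4] = max(3+11, 8+8, 8+3, 14+0) = 16
r[5] = max(3+16, 8+11, 8+8, 14+3, 15+0) = 19
r[6] = max(3+19, 8+16, 8+11, 14+8, 15+3, 35+0) = 35
r[7] = max(3+35, 8+19, 8+16, …, 35+3, 23+0) = 38
r[8] = max(3+38, 8+35, 8+19, …, 23+3, 34+0) = 43
r[9] = max(3+43, 8+38, 8+35, …, 34+3, 51+0) = 51
Maximum revenue is ₹51.
Now minimize piece count subject to staying optimal: for each k, pieces[k] = 1 + min over i with p[i]+r[k−i]=r[k] of pieces[k−i].
pieces[6] = 1
pieces[7] = 2
pieces[8] = 2
pieces[9] = 1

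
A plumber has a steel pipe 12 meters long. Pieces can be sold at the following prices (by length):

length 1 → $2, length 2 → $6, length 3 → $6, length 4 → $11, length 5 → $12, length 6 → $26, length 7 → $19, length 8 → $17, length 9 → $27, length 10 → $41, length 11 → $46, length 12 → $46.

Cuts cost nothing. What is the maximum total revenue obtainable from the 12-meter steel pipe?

Let r[k] be the best obtainable value from length k. For each k, try every first piece i and keep the best of price[i] + r[k−i].
r[1] = 2
r[2] = max(2+2, 6+0) = 6
r[3] = max(2+6, 6+2, 6+0) = 8
r[4] = max(2+8, 6+6, 6+2, 11+0) = 12
r[5] = max(2+12, 6+8, 6+6, 11+2, 12+0) = 14
r[6] = max(2+14, 6+12, 6+8, 11+6, 12+2, 26+0) = 26
r[7] = max(2+26, 6+14, 6+12, …, 26+2, 19+0) = 28
r[8] = max(2+28, 6+26, 6+14, …, 19+2, 17+0) = 32
r[9] = max(2+32, 6+28, 6+26, …, 17+2, 27+0) = 34
r[10] = max(2+34, 6+32, 6+28, …, 27+2, 41+0) = 41
r[11] = max(2+41, 6+34, 6+32, …, 41+2, 46+0) = 46
r[12] = max(2+46, 6+41, 6+34, …, 46+2, 46+0) = 52
One optimal cutting: 6 + 6 → $26 + $26 = $52.

52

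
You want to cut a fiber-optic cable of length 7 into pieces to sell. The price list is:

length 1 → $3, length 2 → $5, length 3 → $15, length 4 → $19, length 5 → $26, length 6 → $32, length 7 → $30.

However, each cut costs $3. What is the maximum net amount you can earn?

32

Build net[k] bottom-up: net[k] = max over allowed piece i of (p[i] + net[k−i]) − 3 per cut.
net[1] = 3
net[2] = max(3+3-3, 5+0) = 5
net[3] = max(3+5-3, 5+3-3, 15+0) = 15
net[4] = max(3+15-3, 5+5-3, 15+3-3, 19+0) = 19
net[5] = max(3+19-3, 5+15-3, 15+5-3, 19+3-3, 26+0) = 26
net[6] = max(3+26-3, 5+19-3, 15+15-3, 19+5-3, 26+3-3, 32+0) = 32
net[7] = max(3+32-3, 5+26-3, 15+19-3, …, 32+3-3, 30+0) = 32
One optimal plan: pieces 6 + 1 (1 cut) → $35 − $3 = $32.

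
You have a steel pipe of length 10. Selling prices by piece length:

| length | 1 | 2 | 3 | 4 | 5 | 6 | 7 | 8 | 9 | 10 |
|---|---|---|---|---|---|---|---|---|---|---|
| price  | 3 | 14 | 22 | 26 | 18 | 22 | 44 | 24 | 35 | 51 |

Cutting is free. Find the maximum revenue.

Consider every possible first cut. r[k] is the best of p[i]+r[k−i] over all sellable i≤k.
r[1] = 3
r[2] = max(3+3, 14+0) = 14
r[3] = max(3+14, 14+3, 22+0) = 22
r[4] = max(3+22, 14+14, 22+3, 26+0) = 28
r[5] = max(3+28, 14+22, 22+14, 26+3, 18+0) = 36
r[6] = max(3+36, 14+28, 22+22, 26+14, 18+3, 22+0) = 44
r[7] = max(3+44, 14+36, 22+28, …, 22+3, 44+0) = 50
r[8] = max(3+50, 14+44, 22+36, …, 44+3, 24+0) = 58
r[9] = max(3+58, 14+50, 22+44, …, 24+3, 35+0) = 66
r[10] = max(3+66, 14+58, 22+50, …, 35+3, 51+0) = 72
One optimal cutting: 3 + 3 + 2 + 2 → $22 + $22 + $14 + $14 = $72.

72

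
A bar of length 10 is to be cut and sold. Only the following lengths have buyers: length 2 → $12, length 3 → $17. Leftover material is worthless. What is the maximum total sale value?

Let f[k] be the best obtainable value from length k. For each k, try every first piece i and keep the best of price[i] + f[k−i].
f[1] = 0
f[2] = 12
f[3] = 17
f[4] = 24  (first piece 2, then f[2]=12)
f[5] = 29  (first piece 2, then f[3]=17)
f[6] = 36  (first piece 2, then f[4]=24)
f[7] = 41  (first piece 2, then f[5]=29)
f[8] = 48  (first piece 2, then f[6]=36)
f[9] = 53  (first piece 2, then f[7]=41)
f[10] = 60  (first piece 2, then f[8]=48)
One optimal cutting: 2 + 2 + 2 + 2 + 2 → $60.

60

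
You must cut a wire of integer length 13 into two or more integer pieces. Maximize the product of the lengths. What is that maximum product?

108

Define prod[k] = max over 1≤i<k of i · max(k−i, prod[k−i]); the inner max lets the remainder stay uncut if that's better.
prod[2] = 1×max(1,0) = 1×1 = 1
prod[3] = 1×max(2,1) = 1×2 = 2
prod[4] = 2×max(2,1) = 2×2 = 4
prod[5] = 2×max(3,2) = 2×3 = 6
prod[6] = 3×max(3,2) = 3×3 = 9
prod[7] = 2×max(5,6) = 2×6 = 12
prod[8] = 2×max(6,9) = 2×9 = 18
prod[9] = 3×max(6,9) = 3×9 = 27
prod[10] = 2×max(8,18) = 2×18 = 36
prod[11] = 2×max(9,27) = 2×27 = 54
prod[12] = 3×max(9,27) = 3×27 = 81
prod[13] = 2×max(11,54) = 2×54 = 108
One optimal split: 3 + 3 + 3 + 2 + 2; product 3×3×3×2×2 = 108.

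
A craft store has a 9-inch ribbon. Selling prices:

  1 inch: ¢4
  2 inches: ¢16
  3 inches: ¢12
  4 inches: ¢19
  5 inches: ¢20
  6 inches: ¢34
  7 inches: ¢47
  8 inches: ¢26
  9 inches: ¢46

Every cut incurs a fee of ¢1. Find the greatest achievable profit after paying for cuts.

Build v[k] bottom-up: v[k] = max over allowed piece i of (p[i] + v[k−i]) − 1 per cut.
v[1] = 4
v[2] = max(4+4-1, 16+0) = 16
v[3] = max(4+16-1, 16+4-1, 12+0) = 19
v[4] = max(4+19-1, 16+16-1, 12+4-1, 19+0) = 31
v[5] = max(4+31-1, 16+19-1, 12+16-1, 19+4-1, 20+0) = 34
v[6] = max(4+34-1, 16+31-1, 12+19-1, 19+16-1, 20+4-1, 34+0) = 46
v[7] = max(4+46-1, 16+34-1, 12+31-1, …, 34+4-1, 47+0) = 49
v[8] = max(4+49-1, 16+46-1, 12+34-1, …, 47+4-1, 26+0) = 61
v[9] = max(4+61-1, 16+49-1, 12+46-1, …, 26+4-1, 46+0) = 64
One optimal plan: pieces 2 + 2 + 2 + 2 + 1 (4 cuts) → ¢68 − ¢4 = ¢64.

64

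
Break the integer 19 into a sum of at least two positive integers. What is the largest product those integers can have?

972

Let f[k] be the best product for length k (with at least one cut). For each first piece i, the rest contributes max(k−i, f[k−i]).
f[2] = 1*max(1,0) = 1*1 = 1
f[3] = 1*max(2,1) = 1*2 = 2
f[4] = 2*max(2,1) = 2*2 = 4
f[5] = 2*max(3,2) = 2*3 = 6
f[6] = 3*max(3,2) = 3*3 = 9
f[7] = 2*max(5,6) = 2*6 = 12
f[8] = 2*max(6,9) = 2*9 = 18
f[9] = 3*max(6,9) = 3*9 = 27
f[10] = 2*max(8,18) = 2*18 = 36
f[11] = 2*max(9,27) = 2*27 = 54
f[12] = 3*max(9,27) = 3*27 = 81
f[13] = 2*max(11,54) = 2*54 = 108
f[14] = 2*max(12,81) = 2*81 = 162
f[15] = 3*max(12,81) = 3*81 = 243
f[16] = 2*max(14,162) = 2*162 = 324
f[17] = 2*max(15,243) = 2*243 = 486
f[18] = 3*max(15,243) = 3*243 = 729
f[19] = 2*max(17,486) = 2*486 = 972
One optimal split: 3 + 3 + 3 + 3 + 3 + 2 + 2; product 3*3*3*3*3*2*2 = 972.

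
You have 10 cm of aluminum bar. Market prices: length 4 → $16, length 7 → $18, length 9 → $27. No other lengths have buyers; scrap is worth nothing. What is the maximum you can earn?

Let best[k] be the best obtainable value from length k. For each k, try every first piece i and keep the best of price[i] + best[k−i].
best[1] = 0
best[2] = 0
best[3] = 0
best[4] = 16
best[5] = 16
best[6] = 16
best[7] = max(16+0, 18+0) = 18
best[8] = max(16+16, 18+0) = 32
best[9] = max(16+16, 18+0, 27+0) = 32
best[10] = max(16+16, 18+0, 27+0) = 32
One optimal cutting: pieces 4 + 4 with 2 cm of scrap → $32.

32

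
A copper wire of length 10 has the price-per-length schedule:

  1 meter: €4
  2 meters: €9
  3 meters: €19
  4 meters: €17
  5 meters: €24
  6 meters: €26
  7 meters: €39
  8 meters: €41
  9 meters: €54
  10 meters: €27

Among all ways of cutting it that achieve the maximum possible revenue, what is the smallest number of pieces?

4

Let r[k] be the best obtainable value from length k. For each k, try every first piece i and keep the best of price[i] + r[k−i].
r[1] = 4
r[2] = max(4+4, 9+0) = 9
r[3] = max(4+9, 9+4, 19+0) = 19
r[4] = max(4+19, 9+9, 19+4, 17+0) = 23
r[5] = max(4+23, 9+19, 19+9, 17+4, 24+0) = 28
r[6] = max(4+28, 9+23, 19+19, 17+9, 24+4, 26+0) = 38
r[7] = max(4+38, 9+28, 19+23, …, 26+4, 39+0) = 42
r[8] = max(4+42, 9+38, 19+28, …, 39+4, 41+0) = 47
r[9] = max(4+47, 9+42, 19+38, …, 41+4, 54+0) = 57
r[10] = max(4+57, 9+47, 19+42, …, 54+4, 27+0) = 61
Maximum revenue is €61.
Now minimize piece count subject to staying optimal: for each k, pieces[k] = 1 + min over i with p[i]+r[k−i]=r[k] of pieces[k−i].
pieces[7] = 3
pieces[8] = 3
pieces[9] = 3
pieces[10] = 4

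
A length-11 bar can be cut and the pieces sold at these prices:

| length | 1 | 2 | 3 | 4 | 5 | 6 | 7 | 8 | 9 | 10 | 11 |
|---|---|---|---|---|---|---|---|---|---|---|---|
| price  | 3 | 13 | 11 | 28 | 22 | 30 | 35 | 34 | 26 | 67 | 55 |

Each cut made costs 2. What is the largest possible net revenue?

68

Consider every possible first cut. net[k] is the best of p[i]+net[k−i] over all sellable i≤k, charging 2 whenever i<k.
net[1] = 3
net[2] = 13
net[3] = 14  (first piece 1, then net[2]=13)
net[4] = 28
net[5] = 29  (first piece 1, then net[4]=28)
net[6] = 39  (first piece 2, then net[4]=28)
net[7] = 40  (first piece 1, then net[6]=39)
net[8] = 54  (first piece 4, then net[4]=28)
net[9] = 55  (first piece 1, then net[8]=54)
net[10] = 67
net[11] = 68  (first piece 1, then net[10]=67)
One optimal plan: pieces 10 + 1 (1 cut) → 70 − 2 = 68.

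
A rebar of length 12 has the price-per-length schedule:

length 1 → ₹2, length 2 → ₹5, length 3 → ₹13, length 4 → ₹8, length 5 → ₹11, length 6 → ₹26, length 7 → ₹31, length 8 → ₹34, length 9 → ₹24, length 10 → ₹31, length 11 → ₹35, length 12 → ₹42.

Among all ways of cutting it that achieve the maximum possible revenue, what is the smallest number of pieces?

Build r[k] bottom-up: r[k] = max over allowed piece i of (p[i] + r[k−i]).
r[1] = 2
r[2] = 5
r[3] = 13
r[4] = 15  (first piece 1, then r[3]=13)
r[5] = 18  (first piece 2, then r[3]=13)
r[6] = 26  (first piece 3, then r[3]=13)
r[7] = 31
r[8] = 34
r[9] = 39  (first piece 3, then r[6]=26)
r[10] = 44  (first piece 3, then r[7]=31)
r[11] = 47  (first piece 3, then r[8]=34)
r[12] = 52  (first piece 3, then r[9]=39)
Maximum revenue is ₹52.
Now minimize piece count subject to staying optimal: for each k, pieces[k] = 1 + min over i with p[i]+r[k−i]=r[k] of pieces[k−i].
pieces[9] = 2
pieces[10] = 2
pieces[11] = 2
pieces[12] = 2

2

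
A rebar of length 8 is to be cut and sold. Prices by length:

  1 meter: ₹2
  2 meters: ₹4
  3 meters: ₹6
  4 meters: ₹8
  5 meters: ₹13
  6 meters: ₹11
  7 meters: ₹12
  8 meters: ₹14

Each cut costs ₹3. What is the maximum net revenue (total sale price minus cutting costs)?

16

Build r[k] bottom-up: r[k] = max over allowed piece i of (p[i] + r[k−i]) − 3 per cut.
r[1] = 2
r[2] = max(2+2-3, 4+0) = 4
r[3] = max(2+4-3, 4+2-3, 6+0) = 6
r[4] = max(2+6-3, 4+4-3, 6+2-3, 8+0) = 8
r[5] = max(2+8-3, 4+6-3, 6+4-3, 8+2-3, 13+0) = 13
r[6] = max(2+13-3, 4+8-3, 6+6-3, 8+4-3, 13+2-3, 11+0) = 12
r[7] = max(2+12-3, 4+13-3, 6+8-3, …, 11+2-3, 12+0) = 14
r[8] = max(2+14-3, 4+12-3, 6+13-3, …, 12+2-3, 14+0) = 16
One optimal plan: pieces 5 + 3 (1 cut) → ₹19 − ₹3 = ₹16.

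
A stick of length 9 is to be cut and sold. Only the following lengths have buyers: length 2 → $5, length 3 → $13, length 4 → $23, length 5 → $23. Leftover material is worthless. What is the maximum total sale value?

46

Let r[k] be the best obtainable value from length k. For each k, try every first piece i and keep the best of price[i] + r[k−i].
r[1] = 0
r[2] = 5
r[3] = 13
r[4] = 23
r[5] = 23
r[6] = 28  (first piece 2, then r[4]=23)
r[7] = 36  (first piece 3, then r[4]=23)
r[8] = 46  (first piece 4, then r[4]=23)
r[9] = 46
One optimal cutting: pieces 4 + 4 with 1 unit of scrap → $46.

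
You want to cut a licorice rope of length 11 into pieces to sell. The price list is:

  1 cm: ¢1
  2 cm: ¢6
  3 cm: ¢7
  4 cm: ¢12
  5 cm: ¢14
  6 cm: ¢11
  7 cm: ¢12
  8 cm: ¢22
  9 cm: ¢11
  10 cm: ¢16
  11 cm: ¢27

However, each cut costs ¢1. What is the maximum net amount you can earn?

Build net[k] bottom-up: net[k] = max over allowed piece i of (p[i] + net[k−i]) − 1 per cut.
net[1] = 1
net[2] = max(1+1-1, 6+0) = 6
net[3] = max(1+6-1, 6+1-1, 7+0) = 7
net[4] = max(1+7-1, 6+6-1, 7+1-1, 12+0) = 12
net[5] = max(1+12-1, 6+7-1, 7+6-1, 12+1-1, 14+0) = 14
net[6] = max(1+14-1, 6+12-1, 7+7-1, 12+6-1, 14+1-1, 11+0) = 17
net[7] = max(1+17-1, 6+14-1, 7+12-1, …, 11+1-1, 12+0) = 19
net[8] = max(1+19-1, 6+17-1, 7+14-1, …, 12+1-1, 22+0) = 23
net[9] = max(1+23-1, 6+19-1, 7+17-1, …, 22+1-1, 11+0) = 25
net[10] = max(1+25-1, 6+23-1, 7+19-1, …, 11+1-1, 16+0) = 28
net[11] = max(1+28-1, 6+25-1, 7+23-1, …, 16+1-1, 27+0) = 30
One optimal plan: pieces 5 + 4 + 2 (2 cuts) → ¢32 − ¢2 = ¢30.

30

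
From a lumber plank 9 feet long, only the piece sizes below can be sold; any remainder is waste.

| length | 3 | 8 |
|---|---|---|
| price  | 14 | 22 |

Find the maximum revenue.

Consider every possible first cut. f[k] is the best of p[i]+f[k−i] over all sellable i≤k.
f[1] = 0
f[2] = 0
f[3] = 14
f[4] = 14
f[5] = 14
f[6] = 28  (first piece 3, then f[3]=14)
f[7] = 28
f[8] = 28
f[9] = 42  (first piece 3, then f[6]=28)
One optimal cutting: 3 + 3 + 3 → $42.

42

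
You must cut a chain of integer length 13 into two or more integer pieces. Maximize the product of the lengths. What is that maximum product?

108

Define f[k] = max over 1≤i<k of i · max(k−i, f[k−i]); the inner max lets the remainder stay uncut if that's better.
f[2] = 1·max(1,0) = 1·1 = 1
f[3] = 1·max(2,1) = 1·2 = 2
f[4] = 2·max(2,1) = 2·2 = 4
f[5] = 2·max(3,2) = 2·3 = 6
f[6] = 3·max(3,2) = 3·3 = 9
f[7] = 2·max(5,6) = 2·6 = 12
f[8] = 2·max(6,9) = 2·9 = 18
f[9] = 3·max(6,9) = 3·9 = 27
f[10] = 2·max(8,18) = 2·18 = 36
f[11] = 2·max(9,27) = 2·27 = 54
f[12] = 3·max(9,27) = 3·27 = 81
f[13] = 2·max(11,54) = 2·54 = 108
One optimal split: 3 + 3 + 3 + 2 + 2; product 3·3·3·2·2 = 108.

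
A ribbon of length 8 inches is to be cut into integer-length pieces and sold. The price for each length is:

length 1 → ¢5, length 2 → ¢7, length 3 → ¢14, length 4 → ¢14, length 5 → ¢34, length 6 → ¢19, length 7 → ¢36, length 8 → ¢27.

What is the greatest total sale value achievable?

49

Consider every possible first cut. v[k] is the best of p[i]+v[k−i] over all sellable i≤k.
v[1] = 5
v[2] = 10  (first piece 1, then v[1]=5)
v[3] = 15  (first piece 1, then v[2]=10)
v[4] = 20  (first piece 1, then v[3]=15)
v[5] = 34
v[6] = 39  (first piece 1, then v[5]=34)
v[7] = 44  (first piece 1, then v[6]=39)
v[8] = 49  (first piece 1, then v[7]=44)
One optimal cutting: 5 + 1 + 1 + 1 → ¢34 + ¢5 + ¢5 + ¢5 = ¢49.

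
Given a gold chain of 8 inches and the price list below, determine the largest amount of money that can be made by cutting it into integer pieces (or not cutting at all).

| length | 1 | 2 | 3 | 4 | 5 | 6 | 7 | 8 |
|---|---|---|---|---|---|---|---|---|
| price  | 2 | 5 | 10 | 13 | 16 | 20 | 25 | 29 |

29

Let R[k] be the best obtainable value from length k. For each k, try every first piece i and keep the best of price[i] + R[k−i].
R[1] = 2
R[2] = 5
R[3] = 10
R[4] = 13
R[5] = 16
R[6] = 20  (first piece 3, then R[3]=10)
R[7] = 25
R[8] = 29
Best is to sell the whole 8-inch piece uncut for $29.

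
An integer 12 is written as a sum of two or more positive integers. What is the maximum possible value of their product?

Fill g[k] for k=2..12: at each k try every first piece i and multiply by the better of (k−i) uncut or g[k−i].
g[2] = 1·max(1,0) = 1·1 = 1
g[3] = 1·max(2,1) = 1·2 = 2
g[4] = 2·max(2,1) = 2·2 = 4
g[5] = 2·max(3,2) = 2·3 = 6
g[6] = 3·max(3,2) = 3·3 = 9
g[7] = 2·max(5,6) = 2·6 = 12
g[8] = 2·max(6,9) = 2·9 = 18
g[9] = 3·max(6,9) = 3·9 = 27
g[10] = 2·max(8,18) = 2·18 = 36
g[11] = 2·max(9,27) = 2·27 = 54
g[12] = 3·max(9,27) = 3·27 = 81
One optimal split: 3 + 3 + 3 + 3; product 3·3·3·3 = 81.

81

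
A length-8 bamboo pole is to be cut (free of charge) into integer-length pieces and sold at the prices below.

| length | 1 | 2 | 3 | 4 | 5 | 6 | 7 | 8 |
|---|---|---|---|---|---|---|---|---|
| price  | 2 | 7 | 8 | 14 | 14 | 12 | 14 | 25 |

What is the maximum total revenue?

Let v[k] be the best obtainable value from length k. For each k, try every first piece i and keep the best of price[i] + v[k−i].
v[1] = 2
v[2] = 7
v[3] = 9  (first piece 1, then v[2]=7)
v[4] = 14  (first piece 2, then v[2]=7)
v[5] = 16  (first piece 1, then v[4]=14)
v[6] = 21  (first piece 2, then v[4]=14)
v[7] = 23  (first piece 1, then v[6]=21)
v[8] = 28  (first piece 2, then v[6]=21)
One optimal cutting: 2 + 2 + 2 + 2 → $7 + $7 + $7 + $7 = $28.

28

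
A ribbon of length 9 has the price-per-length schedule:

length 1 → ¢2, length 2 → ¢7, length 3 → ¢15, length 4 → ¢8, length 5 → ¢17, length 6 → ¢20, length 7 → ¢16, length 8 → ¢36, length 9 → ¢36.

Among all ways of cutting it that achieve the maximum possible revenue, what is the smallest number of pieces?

Consider every possible first cut. r[k] is the best of p[i]+r[k−i] over all sellable i≤k.
r[1] = 2
r[2] = max(2+2, 7+0) = 7
r[3] = max(2+7, 7+2, 15+0) = 15
r[4] = max(2+15, 7+7, 15+2, 8+0) = 17
r[5] = max(2+17, 7+15, 15+7, 8+2, 17+0) = 22
r[6] = max(2+22, 7+17, 15+15, 8+7, 17+2, 20+0) = 30
r[7] = max(2+30, 7+22, 15+17, …, 20+2, 16+0) = 32
r[8] = max(2+32, 7+30, 15+22, …, 16+2, 36+0) = 37
r[9] = max(2+37, 7+32, 15+30, …, 36+2, 36+0) = 45
Maximum revenue is ¢45.
Now minimize piece count subject to staying optimal: for each k, pieces[k] = 1 + min over i with p[i]+r[k−i]=r[k] of pieces[k−i].
pieces[6] = 2
pieces[7] = 3
pieces[8] = 3
pieces[9] = 3

3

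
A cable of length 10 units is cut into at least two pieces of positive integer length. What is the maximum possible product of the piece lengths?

36

Define prod[k] = max over 1≤i<k of i · max(k−i, prod[k−i]); the inner max lets the remainder stay uncut if that's better.
Small cases: prod[2]=1, prod[3]=2.
prod[4] = max(1·3, 2·2, 3·1) = 4
prod[5] = max(1·4, 2·3, 3·2, 4·1) = 6
prod[6] = max(1·6, 2·4, 3·3, 4·2, 5·1) = 9
prod[7] = max(1·9, 2·6, 3·4, 4·3, 5·2, 6·1) = 12
prod[8] = max(1·12, 2·9, 3·6, …, 6·2, 7·1) = 18
prod[9] = max(1·18, 2·12, 3·9, …, 7·2, 8·1) = 27
prod[10] = max(1·27, 2·18, 3·12, …, 8·2, 9·1) = 36
One optimal split: 3 + 3 + 2 + 2; product 3·3·2·2 = 36.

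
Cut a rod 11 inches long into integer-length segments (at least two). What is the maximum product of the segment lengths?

Fill m[k] for k=2..11: at each k try every first piece i and multiply by the better of (k−i) uncut or m[k−i].
Small cases: m[2]=1, m[3]=2, m[4]=4, m[5]=6, m[6]=9.
m[7] = 2·max(5,6) = 2·6 = 12
m[8] = 2·max(6,9) = 2·9 = 18
m[9] = 3·max(6,9) = 3·9 = 27
m[10] = 2·max(8,18) = 2·18 = 36
m[11] = 2·max(9,27) = 2·27 = 54
One optimal split: 3 + 3 + 3 + 2; product 3·3·3·2 = 54.

54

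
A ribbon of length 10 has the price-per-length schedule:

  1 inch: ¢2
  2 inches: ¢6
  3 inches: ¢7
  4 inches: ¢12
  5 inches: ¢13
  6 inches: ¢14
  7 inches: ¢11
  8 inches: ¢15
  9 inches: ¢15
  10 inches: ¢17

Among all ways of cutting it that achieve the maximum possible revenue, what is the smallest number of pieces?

3

Consider every possible first cut. r[k] is the best of p[i]+r[k−i] over all sellable i≤k.
r[1] = 2
r[2] = max(2+2, 6+0) = 6
r[3] = max(2+6, 6+2, 7+0) = 8
r[4] = max(2+8, 6+6, 7+2, 12+0) = 12
r[5] = max(2+12, 6+8, 7+6, 12+2, 13+0) = 14
r[6] = max(2+14, 6+12, 7+8, 12+6, 13+2, 14+0) = 18
r[7] = max(2+18, 6+14, 7+12, …, 14+2, 11+0) = 20
r[8] = max(2+20, 6+18, 7+14, …, 11+2, 15+0) = 24
r[9] = max(2+24, 6+20, 7+18, …, 15+2, 15+0) = 26
r[10] = max(2+26, 6+24, 7+20, …, 15+2, 17+0) = 30
Maximum revenue is ¢30.
Now minimize piece count subject to staying optimal: for each k, pieces[k] = 1 + min over i with p[i]+r[k−i]=r[k] of pieces[k−i].
pieces[7] = 3
pieces[8] = 2
pieces[9] = 3
pieces[10] = 3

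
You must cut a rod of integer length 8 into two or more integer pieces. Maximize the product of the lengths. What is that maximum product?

18

Define g[k] = max over 1≤i<k of i · max(k−i, g[k−i]); the inner max lets the remainder stay uncut if that's better.
g[2] = 1*max(1,0) = 1*1 = 1
g[3] = 1*max(2,1) = 1*2 = 2
g[4] = 2*max(2,1) = 2*2 = 4
g[5] = 2*max(3,2) = 2*3 = 6
g[6] = 3*max(3,2) = 3*3 = 9
g[7] = 2*max(5,6) = 2*6 = 12
g[8] = 2*max(6,9) = 2*9 = 18
One optimal split: 3 + 3 + 2; product 3*3*2 = 18.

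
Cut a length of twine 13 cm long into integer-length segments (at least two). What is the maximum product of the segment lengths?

108

Let g[k] be the best product for length k (with at least one cut). For each first piece i, the rest contributes max(k−i, g[k−i]).
g[2] = 1*max(1,0) = 1*1 = 1
g[3] = max(1*2, 2*1) = 2
g[4] = max(1*3, 2*2, 3*1) = 4
g[5] = max(1*4, 2*3, 3*2, 4*1) = 6
g[6] = max(1*6, 2*4, 3*3, 4*2, 5*1) = 9
g[7] = max(1*9, 2*6, 3*4, 4*3, 5*2, 6*1) = 12
g[8] = max(1*12, 2*9, 3*6, …, 6*2, 7*1) = 18
g[9] = max(1*18, 2*12, 3*9, …, 7*2, 8*1) = 27
g[10] = max(1*27, 2*18, 3*12, …, 8*2, 9*1) = 36
g[11] = max(1*36, 2*27, 3*18, …, 9*2, 10*1) = 54
g[12] = max(1*54, 2*36, 3*27, …, 10*2, 11*1) = 81
g[13] = max(1*81, 2*54, 3*36, …, 11*2, 12*1) = 108
One optimal split: 3 + 3 + 3 + 2 + 2; product 3*3*3*2*2 = 108.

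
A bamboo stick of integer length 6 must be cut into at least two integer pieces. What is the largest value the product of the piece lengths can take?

9

Let prod[k] be the best product for length k (with at least one cut). For each first piece i, the rest contributes max(k−i, prod[k−i]).
prod[2] = 1×max(1,0) = 1×1 = 1
prod[3] = max(1×2, 2×1) = 2
prod[4] = max(1×3, 2×2, 3×1) = 4
prod[5] = max(1×4, 2×3, 3×2, 4×1) = 6
prod[6] = max(1×6, 2×4, 3×3, 4×2, 5×1) = 9
One optimal split: 3 + 3; product 3×3 = 9.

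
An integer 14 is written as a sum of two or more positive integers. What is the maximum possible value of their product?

Fill P[k] for k=2..14: at each k try every first piece i and multiply by the better of (k−i) uncut or P[k−i].
P[2] = 1*max(1,0) = 1*1 = 1
P[3] = 1*max(2,1) = 1*2 = 2
P[4] = 2*max(2,1) = 2*2 = 4
P[5] = 2*max(3,2) = 2*3 = 6
P[6] = 3*max(3,2) = 3*3 = 9
P[7] = 2*max(5,6) = 2*6 = 12
P[8] = 2*max(6,9) = 2*9 = 18
P[9] = 3*max(6,9) = 3*9 = 27
P[10] = 2*max(8,18) = 2*18 = 36
P[11] = 2*max(9,27) = 2*27 = 54
P[12] = 3*max(9,27) = 3*27 = 81
P[13] = 2*max(11,54) = 2*54 = 108
P[14] = 2*max(12,81) = 2*81 = 162
One optimal split: 3 + 3 + 3 + 3 + 2; product 3*3*3*3*2 = 162.

162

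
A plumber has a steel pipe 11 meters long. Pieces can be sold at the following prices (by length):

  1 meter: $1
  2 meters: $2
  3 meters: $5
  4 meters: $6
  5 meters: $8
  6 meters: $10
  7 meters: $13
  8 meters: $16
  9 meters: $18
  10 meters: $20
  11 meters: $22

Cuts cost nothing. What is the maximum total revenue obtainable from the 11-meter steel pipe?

22

Consider every possible first cut. R[k] is the best of p[i]+R[k−i] over all sellable i≤k.
R[1] = 1
R[2] = 2  (first piece 1, then R[1]=1)
R[3] = 5
R[4] = 6  (first piece 1, then R[3]=5)
R[5] = 8
R[6] = 10  (first piece 3, then R[3]=5)
R[7] = 13
R[8] = 16
R[9] = 18
R[10] = 20
R[11] = 22
Best is to sell the whole 11-meter piece uncut for $22.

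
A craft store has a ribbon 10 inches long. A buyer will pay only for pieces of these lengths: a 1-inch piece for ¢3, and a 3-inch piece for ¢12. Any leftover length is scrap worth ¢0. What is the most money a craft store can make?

Let r[k] be the best obtainable value from length k. For each k, try every first piece i and keep the best of price[i] + r[k−i].
r[1] = 3
r[2] = 6  (first piece 1, then r[1]=3)
r[3] = max(3+6, 12+0) = 12
r[4] = max(3+12, 12+3) = 15
r[5] = max(3+15, 12+6) = 18
r[6] = max(3+18, 12+12) = 24
r[7] = max(3+24, 12+15) = 27
r[8] = max(3+27, 12+18) = 30
r[9] = max(3+30, 12+24) = 36
r[10] = max(3+36, 12+27) = 39
One optimal cutting: 3 + 3 + 3 + 1 → ¢39.

39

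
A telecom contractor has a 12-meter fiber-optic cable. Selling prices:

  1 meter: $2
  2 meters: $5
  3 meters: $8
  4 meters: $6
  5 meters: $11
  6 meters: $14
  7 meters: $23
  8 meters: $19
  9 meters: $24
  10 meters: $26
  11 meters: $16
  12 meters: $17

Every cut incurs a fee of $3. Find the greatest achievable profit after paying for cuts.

31

Consider every possible first cut. net[k] is the best of p[i]+net[k−i] over all sellable i≤k, charging 3 whenever i<k.
net[1] = 2
net[2] = 5
net[3] = 8
net[4] = 7  (first piece 1, then net[3]=8)
net[5] = 11
net[6] = 14
net[7] = 23
net[8] = 22  (first piece 1, then net[7]=23)
net[9] = 25  (first piece 2, then net[7]=23)
net[10] = 28  (first piece 3, then net[7]=23)
net[11] = 27  (first piece 1, then net[10]=28)
net[12] = 31  (first piece 5, then net[7]=23)
One optimal plan: pieces 7 + 5 (1 cut) → $34 − $3 = $31.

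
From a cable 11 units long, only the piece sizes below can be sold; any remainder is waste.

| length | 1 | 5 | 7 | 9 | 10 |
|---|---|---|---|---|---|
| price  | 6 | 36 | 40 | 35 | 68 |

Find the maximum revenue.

Consider every possible first cut. f[k] is the best of p[i]+f[k−i] over all sellable i≤k.
f[1] = 6
f[2] = 12  (first piece 1, then f[1]=6)
f[3] = 18  (first piece 1, then f[2]=12)
f[4] = 24  (first piece 1, then f[3]=18)
f[5] = 36
f[6] = 42  (first piece 1, then f[5]=36)
f[7] = 48  (first piece 1, then f[6]=42)
f[8] = 54  (first piece 1, then f[7]=48)
f[9] = 60  (first piece 1, then f[8]=54)
f[10] = 72  (first piece 5, then f[5]=36)
f[11] = 78  (first piece 1, then f[10]=72)
One optimal cutting: 5 + 5 + 1 → $78.

78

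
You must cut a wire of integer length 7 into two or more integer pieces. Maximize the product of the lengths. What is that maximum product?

Define P[k] = max over 1≤i<k of i · max(k−i, P[k−i]); the inner max lets the remainder stay uncut if that's better.
P[2] = 1·max(1,0) = 1·1 = 1
P[3] = 1·max(2,1) = 1·2 = 2
P[4] = 2·max(2,1) = 2·2 = 4
P[5] = 2·max(3,2) = 2·3 = 6
P[6] = 3·max(3,2) = 3·3 = 9
P[7] = 2·max(5,6) = 2·6 = 12
One optimal split: 3 + 2 + 2; product 3·2·2 = 12.

12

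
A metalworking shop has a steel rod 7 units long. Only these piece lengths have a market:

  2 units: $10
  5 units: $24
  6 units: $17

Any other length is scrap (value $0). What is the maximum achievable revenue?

34

Let best[k] be the best obtainable value from length k. For each k, try every first piece i and keep the best of price[i] + best[k−i].
best[1] = 0
best[2] = 10
best[3] = 10
best[4] = 20  (first piece 2, then best[2]=10)
best[5] = 24
best[6] = 30  (first piece 2, then best[4]=20)
best[7] = 34  (first piece 2, then best[5]=24)
One optimal cutting: 5 + 2 → $34.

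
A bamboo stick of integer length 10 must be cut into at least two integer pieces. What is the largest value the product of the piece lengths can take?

Fill prod[k] for k=2..10: at each k try every first piece i and multiply by the better of (k−i) uncut or prod[k−i].
Small cases: prod[2]=1, prod[3]=2, prod[4]=4, prod[5]=6.
prod[6] = max(1×6, 2×4, 3×3, 4×2, 5×1) = 9
prod[7] = max(1×9, 2×6, 3×4, 4×3, 5×2, 6×1) = 12
prod[8] = max(1×12, 2×9, 3×6, …, 6×2, 7×1) = 18
prod[9] = max(1×18, 2×12, 3×9, …, 7×2, 8×1) = 27
prod[10] = max(1×27, 2×18, 3×12, …, 8×2, 9×1) = 36
One optimal split: 3 + 3 + 2 + 2; product 3×3×2×2 = 36.

36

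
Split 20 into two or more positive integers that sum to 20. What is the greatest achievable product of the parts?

1458

Fill P[k] for k=2..20: at each k try every first piece i and multiply by the better of (k−i) uncut or P[k−i].
P[2] = 1×max(1,0) = 1×1 = 1
P[3] = max(1×2, 2×1) = 2
P[4] = max(1×3, 2×2, 3×1) = 4
P[5] = max(1×4, 2×3, 3×2, 4×1) = 6
P[6] = max(1×6, 2×4, 3×3, 4×2, 5×1) = 9
P[7] = max(1×9, 2×6, 3×4, 4×3, 5×2, 6×1) = 12
P[8] = max(1×12, 2×9, 3×6, …, 6×2, 7×1) = 18
P[9] = max(1×18, 2×12, 3×9, …, 7×2, 8×1) = 27
P[10] = max(1×27, 2×18, 3×12, …, 8×2, 9×1) = 36
P[11] = max(1×36, 2×27, 3×18, …, 9×2, 10×1) = 54
P[12] = max(1×54, 2×36, 3×27, …, 10×2, 11×1) = 81
P[13] = max(1×81, 2×54, 3×36, …, 11×2, 12×1) = 108
P[14] = max(1×108, 2×81, 3×54, …, 12×2, 13×1) = 162
P[15] = max(1×162, 2×108, 3×81, …, 13×2, 14×1) = 243
P[16] = max(1×243, 2×162, 3×108, …, 14×2, 15×1) = 324
P[17] = max(1×324, 2×243, 3×162, …, 15×2, 16×1) = 486
P[18] = max(1×486, 2×324, 3×243, …, 16×2, 17×1) = 729
P[19] = max(1×729, 2×486, 3×324, …, 17×2, 18×1) = 972
P[20] = max(1×972, 2×729, 3×486, …, 18×2, 19×1) = 1458
One optimal split: 3 + 3 + 3 + 3 + 3 + 3 + 2; product 3×3×3×3×3×3×2 = 1458.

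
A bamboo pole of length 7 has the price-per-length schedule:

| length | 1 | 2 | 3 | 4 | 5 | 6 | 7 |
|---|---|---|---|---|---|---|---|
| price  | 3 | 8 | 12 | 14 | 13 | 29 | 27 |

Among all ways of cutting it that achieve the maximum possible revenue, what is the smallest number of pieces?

Consider every possible first cut. r[k] is the best of p[i]+r[k−i] over all sellable i≤k.
r[1] = 3
r[2] = 8
r[3] = 12
r[4] = 16  (first piece 2, then r[2]=8)
r[5] = 20  (first piece 2, then r[3]=12)
r[6] = 29
r[7] = 32  (first piece 1, then r[6]=29)
Maximum revenue is $32.
Now minimize piece count subject to staying optimal: for each k, pieces[k] = 1 + min over i with p[i]+r[k−i]=r[k] of pieces[k−i].
pieces[4] = 2
pieces[5] = 2
pieces[6] = 1
pieces[7] = 2

2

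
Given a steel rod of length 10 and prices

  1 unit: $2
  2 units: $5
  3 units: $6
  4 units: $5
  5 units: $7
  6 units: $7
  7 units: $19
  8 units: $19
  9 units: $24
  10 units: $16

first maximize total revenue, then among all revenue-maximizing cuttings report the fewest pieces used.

Let r[k] be the best obtainable value from length k. For each k, try every first piece i and keep the best of price[i] + r[k−i].
r[1] = 2
r[2] = 5
r[3] = 7  (first piece 1, then r[2]=5)
r[4] = 10  (first piece 2, then r[2]=5)
r[5] = 12  (first piece 1, then r[4]=10)
r[6] = 15  (first piece 2, then r[4]=10)
r[7] = 19
r[8] = 21  (first piece 1, then r[7]=19)
r[9] = 24  (first piece 2, then r[7]=19)
r[10] = 26  (first piece 1, then r[9]=24)
Maximum revenue is $26.
Now minimize piece count subject to staying optimal: for each k, pieces[k] = 1 + min over i with p[i]+r[k−i]=r[k] of pieces[k−i].
pieces[7] = 1
pieces[8] = 2
pieces[9] = 1
pieces[10] = 2

2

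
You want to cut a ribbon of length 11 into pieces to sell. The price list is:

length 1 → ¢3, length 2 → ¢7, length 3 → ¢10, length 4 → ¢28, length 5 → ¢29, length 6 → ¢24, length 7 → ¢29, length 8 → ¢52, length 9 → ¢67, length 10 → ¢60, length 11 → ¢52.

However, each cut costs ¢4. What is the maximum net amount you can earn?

70

Consider every possible first cut. v[k] is the best of p[i]+v[k−i] over all sellable i≤k, charging 4 whenever i<k.
v[1] = 3
v[2] = 7
v[3] = 10
v[4] = 28
v[5] = 29
v[6] = 31  (first piece 2, then v[4]=28)
v[7] = 34  (first piece 3, then v[4]=28)
v[8] = 52  (first piece 4, then v[4]=28)
v[9] = 67
v[10] = 66  (first piece 1, then v[9]=67)
v[11] = 70  (first piece 2, then v[9]=67)
One optimal plan: pieces 9 + 2 (1 cut) → ¢74 − ¢4 = ¢70.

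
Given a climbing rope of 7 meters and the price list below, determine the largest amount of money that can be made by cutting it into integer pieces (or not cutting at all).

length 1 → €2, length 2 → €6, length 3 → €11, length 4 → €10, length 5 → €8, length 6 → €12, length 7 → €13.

Consider every possible first cut. best[k] is the best of p[i]+best[k−i] over all sellable i≤k.
best[1] = 2
best[2] = 6
best[3] = 11
best[4] = 13  (first piece 1, then best[3]=11)
best[5] = 17  (first piece 2, then best[3]=11)
best[6] = 22  (first piece 3, then best[3]=11)
best[7] = 24  (first piece 1, then best[6]=22)
One optimal cutting: 3 + 3 + 1 → €11 + €11 + €2 = €24.

24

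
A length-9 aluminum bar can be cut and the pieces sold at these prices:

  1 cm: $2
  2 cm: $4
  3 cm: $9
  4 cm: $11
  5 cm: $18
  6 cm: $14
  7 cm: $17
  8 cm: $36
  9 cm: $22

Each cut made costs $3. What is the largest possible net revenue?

Consider every possible first cut. v[k] is the best of p[i]+v[k−i] over all sellable i≤k, charging 3 whenever i<k.
v[1] = 2
v[2] = max(2+2-3, 4+0) = 4
v[3] = max(2+4-3, 4+2-3, 9+0) = 9
v[4] = max(2+9-3, 4+4-3, 9+2-3, 11+0) = 11
v[5] = max(2+11-3, 4+9-3, 9+4-3, 11+2-3, 18+0) = 18
v[6] = max(2+18-3, 4+11-3, 9+9-3, 11+4-3, 18+2-3, 14+0) = 17
v[7] = max(2+17-3, 4+18-3, 9+11-3, …, 14+2-3, 17+0) = 19
v[8] = max(2+19-3, 4+17-3, 9+18-3, …, 17+2-3, 36+0) = 36
v[9] = max(2+36-3, 4+19-3, 9+17-3, …, 36+2-3, 22+0) = 35
One optimal plan: pieces 8 + 1 (1 cut) → $38 − $3 = $35.

35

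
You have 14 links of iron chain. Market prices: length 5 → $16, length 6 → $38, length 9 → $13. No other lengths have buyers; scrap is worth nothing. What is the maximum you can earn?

Build r[k] bottom-up: r[k] = max over allowed piece i of (p[i] + r[k−i]).
r[1] = 0
r[2] = 0
r[3] = 0
r[4] = 0
r[5] = 16
r[6] = max(16+0, 38+0) = 38
r[7] = max(16+0, 38+0) = 38
r[8] = max(16+0, 38+0) = 38
r[9] = max(16+0, 38+0, 13+0) = 38
r[10] = max(16+16, 38+0, 13+0) = 38
r[11] = max(16+38, 38+16, 13+0) = 54
r[12] = max(16+38, 38+38, 13+0) = 76
r[13] = max(16+38, 38+38, 13+0) = 76
r[14] = max(16+38, 38+38, 13+16) = 76
One optimal cutting: pieces 6 + 6 with 2 links of scrap → $76.

76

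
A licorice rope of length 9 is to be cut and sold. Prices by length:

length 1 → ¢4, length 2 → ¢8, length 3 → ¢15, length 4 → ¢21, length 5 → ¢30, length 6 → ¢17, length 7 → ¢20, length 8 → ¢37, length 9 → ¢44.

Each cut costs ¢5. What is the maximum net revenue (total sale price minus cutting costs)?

Consider every possible first cut. v[k] is the best of p[i]+v[k−i] over all sellable i≤k, charging 5 whenever i<k.
v[1] = 4
v[2] = 8
v[3] = 15
v[4] = 21
v[5] = 30
v[6] = 29  (first piece 1, then v[5]=30)
v[7] = 33  (first piece 2, then v[5]=30)
v[8] = 40  (first piece 3, then v[5]=30)
v[9] = 46  (first piece 4, then v[5]=30)
One optimal plan: pieces 5 + 4 (1 cut) → ¢51 − ¢5 = ¢46.

46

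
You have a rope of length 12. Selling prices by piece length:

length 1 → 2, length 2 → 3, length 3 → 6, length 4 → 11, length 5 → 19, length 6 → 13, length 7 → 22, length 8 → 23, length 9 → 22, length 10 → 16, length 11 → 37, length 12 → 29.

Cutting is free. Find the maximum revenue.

Let v[k] be the best obtainable value from length k. For each k, try every first piece i and keep the best of price[i] + v[k−i].
v[1] = 2
v[2] = max(2+2, 3+0) = 4
v[3] = max(2+4, 3+2, 6+0) = 6
v[4] = max(2+6, 3+4, 6+2, 11+0) = 11
v[5] = max(2+11, 3+6, 6+4, 11+2, 19+0) = 19
v[6] = max(2+19, 3+11, 6+6, 11+4, 19+2, 13+0) = 21
v[7] = max(2+21, 3+19, 6+11, …, 13+2, 22+0) = 23
v[8] = max(2+23, 3+21, 6+19, …, 22+2, 23+0) = 25
v[9] = max(2+25, 3+23, 6+21, …, 23+2, 22+0) = 30
v[10] = max(2+30, 3+25, 6+23, …, 22+2, 16+0) = 38
v[11] = max(2+38, 3+30, 6+25, …, 16+2, 37+0) = 40
v[12] = max(2+40, 3+38, 6+30, …, 37+2, 29+0) = 42
One optimal cutting: 5 + 5 + 1 + 1 → 19 + 19 + 2 + 2 = 42.

42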